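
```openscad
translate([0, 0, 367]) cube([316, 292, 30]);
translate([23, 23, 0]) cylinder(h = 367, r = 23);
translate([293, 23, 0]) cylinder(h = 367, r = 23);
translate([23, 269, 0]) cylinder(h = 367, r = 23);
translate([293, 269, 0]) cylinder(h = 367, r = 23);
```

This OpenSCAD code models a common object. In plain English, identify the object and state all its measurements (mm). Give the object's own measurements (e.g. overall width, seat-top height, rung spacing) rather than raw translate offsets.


A simple wooden stool: a rectangular seat 316 mm (x) by 292 mm (y), 30 mm thick, top face at z = 397 mm, on four round legs, each 46 mm in diameter. The legs rest on z = 0, each leg's axis is inset half a diameter from the nearest pair of seat edges (so the leg's bounding box is flush with the corner).


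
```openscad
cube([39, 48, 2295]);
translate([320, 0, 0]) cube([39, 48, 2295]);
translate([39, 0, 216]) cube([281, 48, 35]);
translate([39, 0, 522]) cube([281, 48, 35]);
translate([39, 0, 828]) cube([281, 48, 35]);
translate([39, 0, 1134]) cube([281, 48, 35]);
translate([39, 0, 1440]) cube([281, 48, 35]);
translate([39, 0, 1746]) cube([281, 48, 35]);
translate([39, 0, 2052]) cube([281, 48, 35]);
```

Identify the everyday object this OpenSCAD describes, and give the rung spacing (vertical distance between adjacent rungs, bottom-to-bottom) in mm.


A ladder. The rung spacing is 306 mm.

Two tall 39×48 posts with 7 short bars between them — a ladder. Adjacent rungs sit at z = 216 and z = 522, so the spacing is 522 − 216 = 306 mm.


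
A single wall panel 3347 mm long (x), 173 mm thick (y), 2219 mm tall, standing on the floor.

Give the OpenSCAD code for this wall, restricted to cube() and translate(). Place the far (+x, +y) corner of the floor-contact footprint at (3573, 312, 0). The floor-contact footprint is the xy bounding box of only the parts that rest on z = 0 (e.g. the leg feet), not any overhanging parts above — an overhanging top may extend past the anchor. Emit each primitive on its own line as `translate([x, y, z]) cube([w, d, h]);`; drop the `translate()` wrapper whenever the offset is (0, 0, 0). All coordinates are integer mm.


translate([226, 139, 0]) cube([3347, 173, 2219]);


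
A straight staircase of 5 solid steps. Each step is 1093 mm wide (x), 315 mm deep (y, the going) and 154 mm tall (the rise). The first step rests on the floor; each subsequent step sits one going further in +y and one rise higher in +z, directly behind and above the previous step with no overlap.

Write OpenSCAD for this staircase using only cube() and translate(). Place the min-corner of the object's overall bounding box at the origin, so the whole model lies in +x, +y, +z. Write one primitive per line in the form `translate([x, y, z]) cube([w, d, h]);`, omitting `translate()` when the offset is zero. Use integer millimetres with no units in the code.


cube([1093, 315, 154]);
translate([0, 315, 154]) cube([1093, 315, 154]);
translate([0, 630, 308]) cube([1093, 315, 154]);
translate([0, 945, 462]) cube([1093, 315, 154]);
translate([0, 1260, 616]) cube([1093, 315, 154]);


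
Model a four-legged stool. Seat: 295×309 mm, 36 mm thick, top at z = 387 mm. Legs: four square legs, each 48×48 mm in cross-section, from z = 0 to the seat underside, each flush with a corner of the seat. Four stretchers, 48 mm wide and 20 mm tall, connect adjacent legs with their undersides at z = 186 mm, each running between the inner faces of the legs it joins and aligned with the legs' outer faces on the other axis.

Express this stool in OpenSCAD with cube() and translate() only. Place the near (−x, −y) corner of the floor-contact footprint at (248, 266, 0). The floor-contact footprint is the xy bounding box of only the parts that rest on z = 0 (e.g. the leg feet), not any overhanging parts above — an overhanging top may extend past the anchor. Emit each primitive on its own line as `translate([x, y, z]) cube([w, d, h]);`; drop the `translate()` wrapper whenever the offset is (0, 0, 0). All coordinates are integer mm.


translate([248, 266, 351]) cube([295, 309, 36]);
translate([248, 266, 0]) cube([48, 48, 351]);
translate([495, 266, 0]) cube([48, 48, 351]);
translate([248, 527, 0]) cube([48, 48, 351]);
translate([495, 527, 0]) cube([48, 48, 351]);
translate([296, 266, 186]) cube([199, 48, 20]);
translate([296, 527, 186]) cube([199, 48, 20]);
translate([248, 314, 186]) cube([48, 213, 20]);
translate([495, 314, 186]) cube([48, 213, 20]);


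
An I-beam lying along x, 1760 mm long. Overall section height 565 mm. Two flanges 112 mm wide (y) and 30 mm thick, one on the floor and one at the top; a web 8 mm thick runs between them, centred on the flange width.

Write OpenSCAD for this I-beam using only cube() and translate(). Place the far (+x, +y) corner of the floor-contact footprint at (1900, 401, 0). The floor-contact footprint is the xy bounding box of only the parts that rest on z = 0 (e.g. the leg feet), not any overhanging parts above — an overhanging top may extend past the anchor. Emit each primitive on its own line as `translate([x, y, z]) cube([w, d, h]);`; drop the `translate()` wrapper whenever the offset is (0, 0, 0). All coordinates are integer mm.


translate([140, 289, 0]) cube([1760, 112, 30]);
translate([140, 341, 30]) cube([1760, 8, 505]);
translate([140, 289, 535]) cube([1760, 112, 30]);


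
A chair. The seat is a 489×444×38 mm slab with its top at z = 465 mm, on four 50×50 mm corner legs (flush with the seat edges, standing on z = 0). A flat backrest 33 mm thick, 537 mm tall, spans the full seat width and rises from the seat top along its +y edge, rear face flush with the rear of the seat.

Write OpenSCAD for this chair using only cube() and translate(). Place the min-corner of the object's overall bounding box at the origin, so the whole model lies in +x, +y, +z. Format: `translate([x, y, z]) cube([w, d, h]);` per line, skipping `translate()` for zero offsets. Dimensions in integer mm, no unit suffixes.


translate([0, 0, 427]) cube([489, 444, 38]);
cube([50, 50, 427]);
translate([439, 0, 0]) cube([50, 50, 427]);
translate([0, 394, 0]) cube([50, 50, 427]);
translate([439, 394, 0]) cube([50, 50, 427]);
translate([0, 411, 465]) cube([489, 33, 537]);


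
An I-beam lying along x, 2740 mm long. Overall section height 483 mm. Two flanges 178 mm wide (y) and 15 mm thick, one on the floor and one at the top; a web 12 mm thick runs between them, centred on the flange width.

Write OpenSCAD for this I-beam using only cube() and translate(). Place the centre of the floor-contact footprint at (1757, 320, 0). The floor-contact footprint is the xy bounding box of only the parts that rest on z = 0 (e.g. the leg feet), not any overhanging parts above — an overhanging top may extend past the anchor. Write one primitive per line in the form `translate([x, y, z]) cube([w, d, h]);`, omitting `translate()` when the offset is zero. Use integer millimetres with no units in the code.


translate([387, 231, 0]) cube([2740, 178, 15]);
translate([387, 314, 15]) cube([2740, 12, 453]);
translate([387, 231, 468]) cube([2740, 178, 15]);


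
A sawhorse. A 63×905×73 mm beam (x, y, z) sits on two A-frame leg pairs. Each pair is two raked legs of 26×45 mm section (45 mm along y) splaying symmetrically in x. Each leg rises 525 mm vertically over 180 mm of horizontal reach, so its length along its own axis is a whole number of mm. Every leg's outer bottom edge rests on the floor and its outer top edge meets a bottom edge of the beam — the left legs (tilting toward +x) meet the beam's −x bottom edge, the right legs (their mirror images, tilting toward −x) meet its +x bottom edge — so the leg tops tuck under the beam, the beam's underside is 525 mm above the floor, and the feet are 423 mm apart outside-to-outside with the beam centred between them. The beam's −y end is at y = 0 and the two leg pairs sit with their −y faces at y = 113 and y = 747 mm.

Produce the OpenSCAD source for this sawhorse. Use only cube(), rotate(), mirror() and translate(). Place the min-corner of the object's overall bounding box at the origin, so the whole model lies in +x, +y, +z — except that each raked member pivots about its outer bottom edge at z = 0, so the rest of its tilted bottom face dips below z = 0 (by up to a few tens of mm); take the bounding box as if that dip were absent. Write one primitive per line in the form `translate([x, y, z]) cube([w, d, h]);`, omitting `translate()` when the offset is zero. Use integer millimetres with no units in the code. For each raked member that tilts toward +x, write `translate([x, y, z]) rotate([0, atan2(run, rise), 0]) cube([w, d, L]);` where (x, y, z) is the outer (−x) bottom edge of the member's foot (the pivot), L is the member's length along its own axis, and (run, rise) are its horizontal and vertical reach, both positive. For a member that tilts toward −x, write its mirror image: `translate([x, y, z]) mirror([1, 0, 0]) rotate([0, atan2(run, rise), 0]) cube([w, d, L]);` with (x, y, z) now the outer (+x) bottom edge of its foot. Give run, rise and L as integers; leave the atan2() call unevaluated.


translate([180, 0, 525]) cube([63, 905, 73]);
translate([0, 113, 0]) rotate([0, atan2(180, 525), 0]) cube([26, 45, 555]);
translate([423, 113, 0]) mirror([1, 0, 0]) rotate([0, atan2(180, 525), 0]) cube([26, 45, 555]);
translate([0, 747, 0]) rotate([0, atan2(180, 525), 0]) cube([26, 45, 555]);
translate([423, 747, 0]) mirror([1, 0, 0]) rotate([0, atan2(180, 525), 0]) cube([26, 45, 555]);


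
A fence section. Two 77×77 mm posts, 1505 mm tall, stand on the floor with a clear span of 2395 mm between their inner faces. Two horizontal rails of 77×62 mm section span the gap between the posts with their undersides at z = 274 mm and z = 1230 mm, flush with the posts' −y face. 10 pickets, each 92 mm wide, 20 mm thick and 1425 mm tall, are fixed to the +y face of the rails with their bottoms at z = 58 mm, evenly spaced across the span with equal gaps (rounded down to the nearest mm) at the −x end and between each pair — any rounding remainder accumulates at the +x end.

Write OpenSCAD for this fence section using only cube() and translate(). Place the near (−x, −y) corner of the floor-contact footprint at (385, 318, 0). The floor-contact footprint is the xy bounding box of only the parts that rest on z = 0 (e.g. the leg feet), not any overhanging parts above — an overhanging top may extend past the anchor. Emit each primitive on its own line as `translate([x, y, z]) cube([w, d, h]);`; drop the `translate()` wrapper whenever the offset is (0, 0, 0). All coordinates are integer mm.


translate([385, 318, 0]) cube([77, 77, 1505]);
translate([2857, 318, 0]) cube([77, 77, 1505]);
translate([462, 318, 274]) cube([2395, 77, 62]);
translate([462, 318, 1230]) cube([2395, 77, 62]);
translate([596, 395, 58]) cube([92, 20, 1425]);
translate([822, 395, 58]) cube([92, 20, 1425]);
translate([1048, 395, 58]) cube([92, 20, 1425]);
translate([1274, 395, 58]) cube([92, 20, 1425]);
translate([1500, 395, 58]) cube([92, 20, 1425]);
translate([1726, 395, 58]) cube([92, 20, 1425]);
translate([1952, 395, 58]) cube([92, 20, 1425]);
translate([2178, 395, 58]) cube([92, 20, 1425]);
translate([2404, 395, 58]) cube([92, 20, 1425]);
translate([2630, 395, 58]) cube([92, 20, 1425]);


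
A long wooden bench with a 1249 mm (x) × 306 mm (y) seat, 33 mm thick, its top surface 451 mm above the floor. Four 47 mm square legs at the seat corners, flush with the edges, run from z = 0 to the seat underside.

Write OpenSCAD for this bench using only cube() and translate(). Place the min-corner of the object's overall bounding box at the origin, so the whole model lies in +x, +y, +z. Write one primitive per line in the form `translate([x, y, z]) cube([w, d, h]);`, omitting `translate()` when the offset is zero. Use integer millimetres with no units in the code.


// leg_h = 451 − 33 = 418
translate([0, 0, 418]) cube([1249, 306, 33]);
cube([47, 47, 418]);
translate([0, 259, 0]) cube([47, 47, 418]);
translate([1202, 0, 0]) cube([47, 47, 418]);
translate([1202, 259, 0]) cube([47, 47, 418]);


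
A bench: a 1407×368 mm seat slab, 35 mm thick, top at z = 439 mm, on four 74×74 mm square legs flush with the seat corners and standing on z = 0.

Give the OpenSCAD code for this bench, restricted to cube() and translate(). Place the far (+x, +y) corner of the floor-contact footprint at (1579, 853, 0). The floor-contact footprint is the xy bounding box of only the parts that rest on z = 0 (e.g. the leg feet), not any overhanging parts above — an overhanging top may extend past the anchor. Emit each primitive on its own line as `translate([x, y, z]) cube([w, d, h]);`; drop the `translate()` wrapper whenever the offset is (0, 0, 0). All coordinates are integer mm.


translate([172, 485, 404]) cube([1407, 368, 35]);
translate([172, 485, 0]) cube([74, 74, 404]);
translate([172, 779, 0]) cube([74, 74, 404]);
translate([1505, 485, 0]) cube([74, 74, 404]);
translate([1505, 779, 0]) cube([74, 74, 404]);


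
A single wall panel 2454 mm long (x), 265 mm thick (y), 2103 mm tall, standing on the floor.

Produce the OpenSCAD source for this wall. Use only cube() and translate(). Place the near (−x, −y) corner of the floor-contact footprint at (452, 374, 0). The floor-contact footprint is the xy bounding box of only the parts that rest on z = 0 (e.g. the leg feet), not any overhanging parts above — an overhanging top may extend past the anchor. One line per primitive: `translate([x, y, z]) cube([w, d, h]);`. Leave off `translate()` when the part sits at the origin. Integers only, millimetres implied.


translate([452, 374, 0]) cube([2454, 265, 2103]);


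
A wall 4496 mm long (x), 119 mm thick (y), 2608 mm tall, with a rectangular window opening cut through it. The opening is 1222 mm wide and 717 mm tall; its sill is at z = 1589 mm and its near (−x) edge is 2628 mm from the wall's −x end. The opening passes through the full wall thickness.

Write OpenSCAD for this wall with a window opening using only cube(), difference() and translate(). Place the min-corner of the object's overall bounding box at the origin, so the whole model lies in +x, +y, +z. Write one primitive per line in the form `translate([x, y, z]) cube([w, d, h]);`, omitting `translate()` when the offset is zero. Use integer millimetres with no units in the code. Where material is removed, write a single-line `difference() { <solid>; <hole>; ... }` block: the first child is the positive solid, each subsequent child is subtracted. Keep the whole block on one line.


difference() { cube([4496, 119, 2608]); translate([2628, 0, 1589]) cube([1222, 119, 717]); }


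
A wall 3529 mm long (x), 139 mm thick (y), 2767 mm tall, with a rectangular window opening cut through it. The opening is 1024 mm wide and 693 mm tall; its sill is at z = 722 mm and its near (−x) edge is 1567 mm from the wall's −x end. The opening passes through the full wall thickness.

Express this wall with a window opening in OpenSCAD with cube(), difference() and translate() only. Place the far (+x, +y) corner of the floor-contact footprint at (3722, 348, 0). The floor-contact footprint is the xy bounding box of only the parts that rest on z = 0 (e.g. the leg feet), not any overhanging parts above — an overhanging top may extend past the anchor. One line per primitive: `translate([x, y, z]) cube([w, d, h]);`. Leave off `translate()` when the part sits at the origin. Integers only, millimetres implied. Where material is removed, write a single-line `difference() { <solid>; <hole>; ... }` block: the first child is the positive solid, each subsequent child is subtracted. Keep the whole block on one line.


difference() { translate([193, 209, 0]) cube([3529, 139, 2767]); translate([1760, 209, 722]) cube([1024, 139, 693]); }


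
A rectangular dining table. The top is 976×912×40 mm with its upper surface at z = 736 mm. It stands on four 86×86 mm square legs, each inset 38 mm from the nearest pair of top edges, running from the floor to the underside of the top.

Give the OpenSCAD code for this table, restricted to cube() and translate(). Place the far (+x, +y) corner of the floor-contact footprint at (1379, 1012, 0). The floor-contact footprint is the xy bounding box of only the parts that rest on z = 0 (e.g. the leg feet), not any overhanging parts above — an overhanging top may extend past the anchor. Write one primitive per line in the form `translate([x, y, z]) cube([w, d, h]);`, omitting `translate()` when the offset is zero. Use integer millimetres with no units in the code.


translate([441, 138, 696]) cube([976, 912, 40]);
translate([479, 176, 0]) cube([86, 86, 696]);
translate([1293, 176, 0]) cube([86, 86, 696]);
translate([479, 926, 0]) cube([86, 86, 696]);
translate([1293, 926, 0]) cube([86, 86, 696]);


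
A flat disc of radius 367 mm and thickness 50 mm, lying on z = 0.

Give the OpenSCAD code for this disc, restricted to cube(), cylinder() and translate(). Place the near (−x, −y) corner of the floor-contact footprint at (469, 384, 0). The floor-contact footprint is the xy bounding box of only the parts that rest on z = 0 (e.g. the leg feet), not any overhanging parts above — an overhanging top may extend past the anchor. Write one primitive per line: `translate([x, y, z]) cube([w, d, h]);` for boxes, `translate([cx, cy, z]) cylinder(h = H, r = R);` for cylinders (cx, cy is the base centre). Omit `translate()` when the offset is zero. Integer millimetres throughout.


translate([836, 751, 0]) cylinder(h = 50, r = 367);


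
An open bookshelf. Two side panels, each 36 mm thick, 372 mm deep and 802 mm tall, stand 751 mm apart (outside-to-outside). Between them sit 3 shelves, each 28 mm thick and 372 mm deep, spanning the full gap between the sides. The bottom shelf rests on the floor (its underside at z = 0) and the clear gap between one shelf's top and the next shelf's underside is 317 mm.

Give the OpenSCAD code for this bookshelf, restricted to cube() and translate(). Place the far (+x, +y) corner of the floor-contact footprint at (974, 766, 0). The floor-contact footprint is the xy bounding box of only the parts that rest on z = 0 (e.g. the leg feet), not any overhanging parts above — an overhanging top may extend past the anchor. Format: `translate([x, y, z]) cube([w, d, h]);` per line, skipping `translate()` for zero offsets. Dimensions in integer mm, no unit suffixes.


translate([223, 394, 0]) cube([36, 372, 802]);
translate([938, 394, 0]) cube([36, 372, 802]);
translate([259, 394, 0]) cube([679, 372, 28]);
translate([259, 394, 345]) cube([679, 372, 28]);
translate([259, 394, 690]) cube([679, 372, 28]);


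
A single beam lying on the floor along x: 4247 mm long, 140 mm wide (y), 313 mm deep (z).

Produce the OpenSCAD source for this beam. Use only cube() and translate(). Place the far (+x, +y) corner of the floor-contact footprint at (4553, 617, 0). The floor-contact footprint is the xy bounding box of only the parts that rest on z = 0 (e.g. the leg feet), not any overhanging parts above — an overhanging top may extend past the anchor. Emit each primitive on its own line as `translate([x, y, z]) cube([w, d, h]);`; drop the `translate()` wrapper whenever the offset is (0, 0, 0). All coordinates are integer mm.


translate([306, 477, 0]) cube([4247, 140, 313]);


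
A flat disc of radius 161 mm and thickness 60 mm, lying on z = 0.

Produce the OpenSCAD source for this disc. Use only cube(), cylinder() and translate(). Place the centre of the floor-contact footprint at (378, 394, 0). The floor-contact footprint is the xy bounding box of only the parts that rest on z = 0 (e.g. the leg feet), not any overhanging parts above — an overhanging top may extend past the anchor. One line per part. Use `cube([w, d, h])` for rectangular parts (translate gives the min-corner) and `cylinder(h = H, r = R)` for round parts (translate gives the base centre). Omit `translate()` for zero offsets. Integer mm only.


translate([378, 394, 0]) cylinder(h = 60, r = 161);


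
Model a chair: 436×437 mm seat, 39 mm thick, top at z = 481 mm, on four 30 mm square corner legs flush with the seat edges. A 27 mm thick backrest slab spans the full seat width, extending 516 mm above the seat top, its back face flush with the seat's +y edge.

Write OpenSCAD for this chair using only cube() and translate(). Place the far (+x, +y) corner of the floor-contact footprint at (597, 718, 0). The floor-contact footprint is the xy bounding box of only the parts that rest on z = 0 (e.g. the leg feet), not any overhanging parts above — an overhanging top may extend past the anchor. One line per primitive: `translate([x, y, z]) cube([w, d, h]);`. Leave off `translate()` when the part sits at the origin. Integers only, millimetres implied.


// leg_h = 481 - 39 = 442
translate([161, 281, 442]) cube([436, 437, 39]);
translate([161, 281, 0]) cube([30, 30, 442]);
translate([567, 281, 0]) cube([30, 30, 442]);
translate([161, 688, 0]) cube([30, 30, 442]);
translate([567, 688, 0]) cube([30, 30, 442]);
translate([161, 691, 481]) cube([436, 27, 516]);


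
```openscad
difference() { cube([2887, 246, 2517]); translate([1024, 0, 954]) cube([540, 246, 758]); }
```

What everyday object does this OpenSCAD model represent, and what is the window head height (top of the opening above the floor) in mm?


A wall with a window opening. The window head height is 1712 mm.

A wall with a rectangular opening subtracted — a window. Sill at z = 954, opening 758 mm tall, so the head is at 954 + 758 = 1712 mm.


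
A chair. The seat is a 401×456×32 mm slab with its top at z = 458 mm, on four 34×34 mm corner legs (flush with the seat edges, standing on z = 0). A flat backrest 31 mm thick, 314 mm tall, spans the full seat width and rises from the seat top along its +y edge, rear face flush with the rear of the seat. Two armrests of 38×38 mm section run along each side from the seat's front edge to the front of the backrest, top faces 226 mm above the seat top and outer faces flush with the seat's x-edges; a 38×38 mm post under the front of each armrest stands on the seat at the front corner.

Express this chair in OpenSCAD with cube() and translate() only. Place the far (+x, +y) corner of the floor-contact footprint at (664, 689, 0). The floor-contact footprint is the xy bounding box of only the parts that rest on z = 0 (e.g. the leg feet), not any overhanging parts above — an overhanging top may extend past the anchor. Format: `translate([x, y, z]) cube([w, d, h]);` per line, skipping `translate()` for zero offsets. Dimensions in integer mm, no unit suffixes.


translate([263, 233, 426]) cube([401, 456, 32]);
translate([263, 233, 0]) cube([34, 34, 426]);
translate([630, 233, 0]) cube([34, 34, 426]);
translate([263, 655, 0]) cube([34, 34, 426]);
translate([630, 655, 0]) cube([34, 34, 426]);
translate([263, 658, 458]) cube([401, 31, 314]);
translate([263, 233, 646]) cube([38, 425, 38]);
translate([626, 233, 646]) cube([38, 425, 38]);
translate([263, 233, 458]) cube([38, 38, 188]);
translate([626, 233, 458]) cube([38, 38, 188]);


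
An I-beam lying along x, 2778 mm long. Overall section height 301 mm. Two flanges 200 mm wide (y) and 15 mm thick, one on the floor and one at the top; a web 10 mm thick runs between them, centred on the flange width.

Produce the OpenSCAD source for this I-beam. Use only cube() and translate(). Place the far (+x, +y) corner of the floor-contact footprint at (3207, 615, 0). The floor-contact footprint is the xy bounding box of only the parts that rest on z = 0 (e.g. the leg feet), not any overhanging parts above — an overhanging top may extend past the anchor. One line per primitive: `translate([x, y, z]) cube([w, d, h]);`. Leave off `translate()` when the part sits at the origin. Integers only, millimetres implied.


translate([429, 415, 0]) cube([2778, 200, 15]);
translate([429, 510, 15]) cube([2778, 10, 271]);
translate([429, 415, 286]) cube([2778, 200, 15]);


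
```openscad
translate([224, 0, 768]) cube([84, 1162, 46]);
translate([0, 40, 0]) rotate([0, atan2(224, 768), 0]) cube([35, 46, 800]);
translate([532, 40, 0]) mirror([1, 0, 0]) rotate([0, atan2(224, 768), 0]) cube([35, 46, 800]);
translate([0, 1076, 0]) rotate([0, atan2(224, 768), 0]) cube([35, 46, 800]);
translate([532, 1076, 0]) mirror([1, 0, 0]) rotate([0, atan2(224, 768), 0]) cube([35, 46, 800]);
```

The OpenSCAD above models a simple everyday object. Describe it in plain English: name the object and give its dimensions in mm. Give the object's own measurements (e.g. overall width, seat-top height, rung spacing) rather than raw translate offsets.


A sawhorse. A 84×1162×46 mm beam (x, y, z) sits on two A-frame leg pairs. Each pair is two raked legs of 35×46 mm section (46 mm along y) splaying symmetrically in x. Each leg rises 768 mm vertically over 224 mm of horizontal reach and is 800 mm long along its own axis. Every leg's outer bottom edge rests on the floor and its outer top edge meets a bottom edge of the beam — the left legs (tilting toward +x) meet the beam's −x bottom edge, the right legs (their mirror images, tilting toward −x) meet its +x bottom edge — so the leg tops tuck under the beam, the beam's underside is 768 mm above the floor, and the feet are 532 mm apart outside-to-outside with the beam centred between them. The two leg pairs are set in 40 mm from either end of the beam.


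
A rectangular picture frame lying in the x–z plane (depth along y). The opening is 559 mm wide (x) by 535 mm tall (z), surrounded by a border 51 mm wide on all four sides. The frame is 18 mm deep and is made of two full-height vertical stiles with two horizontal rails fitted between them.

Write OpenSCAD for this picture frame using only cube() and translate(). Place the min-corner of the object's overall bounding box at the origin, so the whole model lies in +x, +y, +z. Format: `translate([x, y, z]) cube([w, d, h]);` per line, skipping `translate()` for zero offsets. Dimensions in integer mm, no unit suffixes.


cube([51, 18, 637]);
translate([610, 0, 0]) cube([51, 18, 637]);
translate([51, 0, 0]) cube([559, 18, 51]);
translate([51, 0, 586]) cube([559, 18, 51]);


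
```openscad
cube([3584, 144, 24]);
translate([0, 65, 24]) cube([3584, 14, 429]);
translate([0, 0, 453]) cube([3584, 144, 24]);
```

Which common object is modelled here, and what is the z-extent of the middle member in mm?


An I-beam. The web height is 429 mm.

Two wide flanges with a thin centred web — an I-beam. Overall 477 mm minus two 24 mm flanges gives a web of 477 − 2·24 = 429 mm.


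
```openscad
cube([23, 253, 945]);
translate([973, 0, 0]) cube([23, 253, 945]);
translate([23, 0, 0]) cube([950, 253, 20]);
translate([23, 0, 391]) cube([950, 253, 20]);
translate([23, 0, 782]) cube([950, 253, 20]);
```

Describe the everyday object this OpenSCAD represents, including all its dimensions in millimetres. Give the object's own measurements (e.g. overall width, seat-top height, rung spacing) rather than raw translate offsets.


An open bookshelf. Two side panels, each 23 mm thick, 253 mm deep and 945 mm tall, stand 996 mm apart (outside-to-outside). Between them sit 3 shelves, each 20 mm thick and 253 mm deep, spanning the full gap between the sides. The bottom shelf rests on the floor (its underside at z = 0) and the clear gap between one shelf's top and the next shelf's underside is 371 mm.


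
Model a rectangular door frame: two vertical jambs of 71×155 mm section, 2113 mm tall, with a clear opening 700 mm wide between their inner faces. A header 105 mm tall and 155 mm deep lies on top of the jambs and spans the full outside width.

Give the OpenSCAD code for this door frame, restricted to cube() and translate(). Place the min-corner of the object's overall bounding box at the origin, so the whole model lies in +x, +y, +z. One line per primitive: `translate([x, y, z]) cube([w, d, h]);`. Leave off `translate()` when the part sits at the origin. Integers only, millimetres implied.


cube([71, 155, 2113]);
translate([771, 0, 0]) cube([71, 155, 2113]);
translate([0, 0, 2113]) cube([842, 155, 105]);


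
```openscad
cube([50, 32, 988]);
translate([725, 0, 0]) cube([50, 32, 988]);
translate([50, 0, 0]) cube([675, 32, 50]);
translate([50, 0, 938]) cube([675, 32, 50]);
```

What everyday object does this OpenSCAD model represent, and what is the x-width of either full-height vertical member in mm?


A picture frame. The border width is 50 mm.

Four thin pieces enclosing a rectangular opening — a picture frame. The two full-height stiles are 988 mm tall; the top rail sits at z = 938 and is 50 mm tall, so the border above the opening is 988 − 938 = 50 mm, matching the stile x-width.


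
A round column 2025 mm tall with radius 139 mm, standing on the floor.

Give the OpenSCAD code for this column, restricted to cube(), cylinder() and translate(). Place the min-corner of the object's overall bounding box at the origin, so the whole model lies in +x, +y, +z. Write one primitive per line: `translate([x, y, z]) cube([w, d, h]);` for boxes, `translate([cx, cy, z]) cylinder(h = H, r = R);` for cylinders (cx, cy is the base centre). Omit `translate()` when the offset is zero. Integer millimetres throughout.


translate([139, 139, 0]) cylinder(h = 2025, r = 139);


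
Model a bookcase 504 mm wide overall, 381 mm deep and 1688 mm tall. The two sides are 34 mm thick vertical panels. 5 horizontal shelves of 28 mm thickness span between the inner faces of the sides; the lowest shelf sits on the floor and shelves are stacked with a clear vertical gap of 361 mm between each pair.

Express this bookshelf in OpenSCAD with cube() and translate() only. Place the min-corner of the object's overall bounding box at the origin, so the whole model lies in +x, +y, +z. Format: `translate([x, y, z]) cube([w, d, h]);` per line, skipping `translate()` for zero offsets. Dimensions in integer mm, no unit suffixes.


cube([34, 381, 1688]);
translate([470, 0, 0]) cube([34, 381, 1688]);
translate([34, 0, 0]) cube([436, 381, 28]);
translate([34, 0, 389]) cube([436, 381, 28]);
translate([34, 0, 778]) cube([436, 381, 28]);
translate([34, 0, 1167]) cube([436, 381, 28]);
translate([34, 0, 1556]) cube([436, 381, 28]);


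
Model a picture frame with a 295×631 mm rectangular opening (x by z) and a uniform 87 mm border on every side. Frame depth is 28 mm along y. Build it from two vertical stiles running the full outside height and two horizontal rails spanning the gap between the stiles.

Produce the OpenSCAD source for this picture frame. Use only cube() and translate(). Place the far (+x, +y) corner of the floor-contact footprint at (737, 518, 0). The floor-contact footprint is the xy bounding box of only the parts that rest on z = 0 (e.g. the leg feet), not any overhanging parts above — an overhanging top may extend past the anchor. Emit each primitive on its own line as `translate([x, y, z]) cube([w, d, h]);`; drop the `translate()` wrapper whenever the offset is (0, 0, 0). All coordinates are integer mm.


translate([268, 490, 0]) cube([87, 28, 805]);
translate([650, 490, 0]) cube([87, 28, 805]);
translate([355, 490, 0]) cube([295, 28, 87]);
translate([355, 490, 718]) cube([295, 28, 87]);


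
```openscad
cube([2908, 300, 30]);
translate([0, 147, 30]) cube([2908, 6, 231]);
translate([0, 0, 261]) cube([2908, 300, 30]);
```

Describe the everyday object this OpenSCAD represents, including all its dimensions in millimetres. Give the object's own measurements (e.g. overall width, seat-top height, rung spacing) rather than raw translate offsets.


An I-beam lying along x, 2908 mm long. Overall section height 291 mm. Two flanges 300 mm wide (y) and 30 mm thick, one on the floor and one at the top; a web 6 mm thick runs between them, centred on the flange width.


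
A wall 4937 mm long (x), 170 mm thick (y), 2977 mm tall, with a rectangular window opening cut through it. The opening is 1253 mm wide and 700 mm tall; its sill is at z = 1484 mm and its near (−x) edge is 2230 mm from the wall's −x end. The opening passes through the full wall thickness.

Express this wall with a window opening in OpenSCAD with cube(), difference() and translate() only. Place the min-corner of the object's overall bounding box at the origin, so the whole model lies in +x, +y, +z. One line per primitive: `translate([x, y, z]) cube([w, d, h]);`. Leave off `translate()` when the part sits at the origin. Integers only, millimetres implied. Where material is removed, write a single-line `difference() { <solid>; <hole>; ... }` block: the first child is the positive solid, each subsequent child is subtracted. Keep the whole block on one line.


difference() { cube([4937, 170, 2977]); translate([2230, 0, 1484]) cube([1253, 170, 700]); }


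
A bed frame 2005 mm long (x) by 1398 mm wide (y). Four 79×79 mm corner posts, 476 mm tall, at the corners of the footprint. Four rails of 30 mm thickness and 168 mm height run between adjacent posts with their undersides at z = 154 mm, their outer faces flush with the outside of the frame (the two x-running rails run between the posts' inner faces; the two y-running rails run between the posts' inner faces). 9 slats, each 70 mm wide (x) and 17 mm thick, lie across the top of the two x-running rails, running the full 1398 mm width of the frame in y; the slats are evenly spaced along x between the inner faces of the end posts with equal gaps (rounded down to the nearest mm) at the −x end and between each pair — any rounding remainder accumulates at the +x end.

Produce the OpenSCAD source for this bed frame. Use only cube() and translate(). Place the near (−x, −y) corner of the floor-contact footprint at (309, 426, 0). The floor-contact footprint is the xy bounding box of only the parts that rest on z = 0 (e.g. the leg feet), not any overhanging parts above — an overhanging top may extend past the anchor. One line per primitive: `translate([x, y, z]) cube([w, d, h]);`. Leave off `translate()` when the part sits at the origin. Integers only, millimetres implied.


translate([309, 426, 0]) cube([79, 79, 476]);
translate([309, 1745, 0]) cube([79, 79, 476]);
translate([2235, 426, 0]) cube([79, 79, 476]);
translate([2235, 1745, 0]) cube([79, 79, 476]);
translate([388, 426, 154]) cube([1847, 30, 168]);
translate([388, 1794, 154]) cube([1847, 30, 168]);
translate([309, 505, 154]) cube([30, 1240, 168]);
translate([2284, 505, 154]) cube([30, 1240, 168]);
translate([509, 426, 322]) cube([70, 1398, 17]);
translate([700, 426, 322]) cube([70, 1398, 17]);
translate([891, 426, 322]) cube([70, 1398, 17]);
translate([1082, 426, 322]) cube([70, 1398, 17]);
translate([1273, 426, 322]) cube([70, 1398, 17]);
translate([1464, 426, 322]) cube([70, 1398, 17]);
translate([1655, 426, 322]) cube([70, 1398, 17]);
translate([1846, 426, 322]) cube([70, 1398, 17]);
translate([2037, 426, 322]) cube([70, 1398, 17]);


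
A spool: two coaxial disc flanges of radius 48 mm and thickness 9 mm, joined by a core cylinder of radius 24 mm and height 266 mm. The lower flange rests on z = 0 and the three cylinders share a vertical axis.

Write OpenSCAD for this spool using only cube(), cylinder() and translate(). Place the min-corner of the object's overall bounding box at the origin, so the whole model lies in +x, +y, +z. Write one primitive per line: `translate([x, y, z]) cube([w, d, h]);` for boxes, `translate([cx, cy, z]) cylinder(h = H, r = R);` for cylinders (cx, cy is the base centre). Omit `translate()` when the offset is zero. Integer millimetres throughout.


translate([48, 48, 0]) cylinder(h = 9, r = 48);
translate([48, 48, 9]) cylinder(h = 266, r = 24);
translate([48, 48, 275]) cylinder(h = 9, r = 48);


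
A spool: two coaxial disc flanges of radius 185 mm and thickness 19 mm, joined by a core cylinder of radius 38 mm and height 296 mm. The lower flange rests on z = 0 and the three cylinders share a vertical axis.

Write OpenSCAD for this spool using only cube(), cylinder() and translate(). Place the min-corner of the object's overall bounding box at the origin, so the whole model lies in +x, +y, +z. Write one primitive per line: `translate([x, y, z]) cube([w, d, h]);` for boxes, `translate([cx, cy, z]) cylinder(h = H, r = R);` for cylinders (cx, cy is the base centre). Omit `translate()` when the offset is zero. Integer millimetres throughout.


translate([185, 185, 0]) cylinder(h = 19, r = 185);
translate([185, 185, 19]) cylinder(h = 296, r = 38);
translate([185, 185, 315]) cylinder(h = 19, r = 185);


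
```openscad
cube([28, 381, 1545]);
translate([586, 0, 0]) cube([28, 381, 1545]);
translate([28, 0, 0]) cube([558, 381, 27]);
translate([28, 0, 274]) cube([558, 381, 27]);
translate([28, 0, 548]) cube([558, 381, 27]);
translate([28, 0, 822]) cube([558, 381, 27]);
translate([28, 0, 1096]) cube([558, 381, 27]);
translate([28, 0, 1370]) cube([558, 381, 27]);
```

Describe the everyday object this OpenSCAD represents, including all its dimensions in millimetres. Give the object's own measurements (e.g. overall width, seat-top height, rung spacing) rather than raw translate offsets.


An open bookshelf. Two side panels, each 28 mm thick, 381 mm deep and 1545 mm tall, stand 614 mm apart (outside-to-outside). Between them sit 6 shelves, each 27 mm thick and 381 mm deep, spanning the full gap between the sides. The bottom shelf rests on the floor (its underside at z = 0) and the clear gap between one shelf's top and the next shelf's underside is 247 mm.


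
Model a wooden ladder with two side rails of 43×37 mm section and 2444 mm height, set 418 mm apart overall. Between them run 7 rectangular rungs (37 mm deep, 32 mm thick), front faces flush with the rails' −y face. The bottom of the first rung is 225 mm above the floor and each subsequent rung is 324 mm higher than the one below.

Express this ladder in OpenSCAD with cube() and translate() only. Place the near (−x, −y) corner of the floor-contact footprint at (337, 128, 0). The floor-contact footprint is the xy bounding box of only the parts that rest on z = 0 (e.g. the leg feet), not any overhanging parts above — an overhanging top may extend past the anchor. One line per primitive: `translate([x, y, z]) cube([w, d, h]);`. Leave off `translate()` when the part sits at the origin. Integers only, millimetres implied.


translate([337, 128, 0]) cube([43, 37, 2444]);
translate([712, 128, 0]) cube([43, 37, 2444]);
translate([380, 128, 225]) cube([332, 37, 32]);
translate([380, 128, 549]) cube([332, 37, 32]);
translate([380, 128, 873]) cube([332, 37, 32]);
translate([380, 128, 1197]) cube([332, 37, 32]);
translate([380, 128, 1521]) cube([332, 37, 32]);
translate([380, 128, 1845]) cube([332, 37, 32]);
translate([380, 128, 2169]) cube([332, 37, 32]);


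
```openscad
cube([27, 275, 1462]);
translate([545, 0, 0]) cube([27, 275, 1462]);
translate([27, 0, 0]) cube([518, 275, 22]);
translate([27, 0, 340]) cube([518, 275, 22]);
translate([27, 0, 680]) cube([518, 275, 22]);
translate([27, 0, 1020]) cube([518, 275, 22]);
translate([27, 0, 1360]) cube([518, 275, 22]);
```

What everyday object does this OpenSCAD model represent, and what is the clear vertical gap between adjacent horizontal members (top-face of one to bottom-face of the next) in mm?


A bookshelf. The clear shelf gap is 318 mm.

Two tall side panels with 5 horizontal boards between them — a bookshelf. The first two shelf undersides are at z = 0 and z = 340; with shelf thickness 22, the clear gap is 340 − 0 − 22 = 318 mm.


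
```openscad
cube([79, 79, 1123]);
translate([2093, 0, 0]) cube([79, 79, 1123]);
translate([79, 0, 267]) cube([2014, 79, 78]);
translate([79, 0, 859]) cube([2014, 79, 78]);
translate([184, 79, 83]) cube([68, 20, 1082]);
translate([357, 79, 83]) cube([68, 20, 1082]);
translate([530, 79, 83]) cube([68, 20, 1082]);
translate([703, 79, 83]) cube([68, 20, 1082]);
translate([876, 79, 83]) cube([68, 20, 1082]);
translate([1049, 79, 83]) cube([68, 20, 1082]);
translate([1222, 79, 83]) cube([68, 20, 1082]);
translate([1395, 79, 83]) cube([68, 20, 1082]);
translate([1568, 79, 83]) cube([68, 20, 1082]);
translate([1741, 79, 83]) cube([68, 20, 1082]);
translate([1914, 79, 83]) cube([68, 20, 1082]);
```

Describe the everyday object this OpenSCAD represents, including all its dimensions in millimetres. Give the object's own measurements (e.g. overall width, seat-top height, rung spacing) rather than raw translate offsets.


A fence section. Two 79×79 mm posts, 1123 mm tall, stand on the floor with a clear span of 2014 mm between their inner faces. Two horizontal rails of 79×78 mm section span the gap between the posts with their undersides at z = 267 mm and z = 859 mm, flush with the posts' −y face. 11 pickets, each 68 mm wide, 20 mm thick and 1082 mm tall, are fixed to the +y face of the rails with their bottoms at z = 83 mm, spaced across the span with a 105 mm gap after the −x post and between neighbouring pickets, with 111 mm left before the +x post.
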